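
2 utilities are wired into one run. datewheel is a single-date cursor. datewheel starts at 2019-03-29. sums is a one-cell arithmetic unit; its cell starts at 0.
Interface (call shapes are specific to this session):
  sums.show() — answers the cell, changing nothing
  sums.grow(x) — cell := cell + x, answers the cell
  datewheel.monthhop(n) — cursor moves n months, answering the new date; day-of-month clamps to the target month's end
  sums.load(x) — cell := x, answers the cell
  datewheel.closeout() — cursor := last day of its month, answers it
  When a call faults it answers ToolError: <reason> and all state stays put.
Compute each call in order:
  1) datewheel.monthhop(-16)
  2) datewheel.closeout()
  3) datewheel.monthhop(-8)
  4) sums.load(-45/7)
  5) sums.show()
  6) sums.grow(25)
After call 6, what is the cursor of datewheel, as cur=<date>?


Answer: cur=2017-03-30

Derivation:
-> datewheel.monthhop(n='-16')
<- 2017-11-29
-> datewheel.closeout()
<- 2017-11-30
-> datewheel.monthhop(n='-8')
<- 2017-03-30
-> sums.load(x='-45/7')
<- -45/7
-> sums.show()
<- -45/7
-> sums.grow(x='25')
<- 130/7


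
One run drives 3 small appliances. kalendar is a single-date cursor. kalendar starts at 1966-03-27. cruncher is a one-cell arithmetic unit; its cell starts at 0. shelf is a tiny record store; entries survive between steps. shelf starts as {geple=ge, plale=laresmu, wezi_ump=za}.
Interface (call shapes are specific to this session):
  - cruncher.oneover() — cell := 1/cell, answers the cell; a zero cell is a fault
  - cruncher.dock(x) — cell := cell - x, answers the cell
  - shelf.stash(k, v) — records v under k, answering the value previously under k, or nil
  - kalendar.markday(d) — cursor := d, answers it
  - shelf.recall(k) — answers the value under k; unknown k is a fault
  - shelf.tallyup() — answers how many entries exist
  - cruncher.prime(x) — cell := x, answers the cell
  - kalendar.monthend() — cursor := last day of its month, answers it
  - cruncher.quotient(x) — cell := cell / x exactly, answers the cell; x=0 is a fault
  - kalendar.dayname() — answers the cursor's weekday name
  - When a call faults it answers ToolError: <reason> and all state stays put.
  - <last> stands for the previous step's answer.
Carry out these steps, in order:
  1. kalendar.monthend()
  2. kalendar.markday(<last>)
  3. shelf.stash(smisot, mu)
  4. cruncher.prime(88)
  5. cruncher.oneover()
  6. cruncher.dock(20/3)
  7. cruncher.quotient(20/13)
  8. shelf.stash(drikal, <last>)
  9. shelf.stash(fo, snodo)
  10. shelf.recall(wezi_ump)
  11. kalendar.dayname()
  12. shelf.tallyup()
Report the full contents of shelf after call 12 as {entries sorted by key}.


I invoke kalendar.monthend(), and see 1966-03-31.
I try kalendar.markday with d: <last>: 1966-03-31.
Calling shelf.stash with k: smisot, v: mu, which returns nil.
Invoking cruncher.prime with x: 88, and observe 88.
Calling cruncher.oneover(), and get 1/88.
I invoke cruncher.dock with x: 20/3, yielding -1757/264.
Then cruncher.quotient with x: 20/13, which returns -22841/5280.
Then shelf.stash with k: drikal, v: <last>: nil.
I try shelf.stash with k: fo, v: snodo, — result: nil.
Calling shelf.recall with k: wezi_ump, and observe za.
Calling kalendar.dayname(), and get Thursday.
I use shelf.tallyup(), and get 6.

Answer: {drikal=-22841/5280, fo=snodo, geple=ge, plale=laresmu, smisot=mu, wezi_ump=za}


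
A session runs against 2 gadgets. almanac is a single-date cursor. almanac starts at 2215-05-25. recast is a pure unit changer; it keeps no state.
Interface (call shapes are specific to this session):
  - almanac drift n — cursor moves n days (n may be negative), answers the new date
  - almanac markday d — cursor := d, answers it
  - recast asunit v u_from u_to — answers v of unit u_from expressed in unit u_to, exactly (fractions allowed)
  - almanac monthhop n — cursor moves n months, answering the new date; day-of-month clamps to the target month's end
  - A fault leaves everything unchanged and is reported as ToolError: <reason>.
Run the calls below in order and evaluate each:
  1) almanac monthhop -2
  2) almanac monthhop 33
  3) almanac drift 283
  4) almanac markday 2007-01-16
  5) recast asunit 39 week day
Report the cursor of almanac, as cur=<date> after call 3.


Answer: cur=2218-10-04

Derivation:
==> almanac monthhop(n='-2')
<== 2215-03-25
==> almanac monthhop(n='33')
<== 2217-12-25
==> almanac drift(n='283')
<== 2218-10-04
==> almanac markday(d='2007-01-16')
<== 2007-01-16
==> recast asunit(v='39', u_from='week', u_to='day')
<== 273


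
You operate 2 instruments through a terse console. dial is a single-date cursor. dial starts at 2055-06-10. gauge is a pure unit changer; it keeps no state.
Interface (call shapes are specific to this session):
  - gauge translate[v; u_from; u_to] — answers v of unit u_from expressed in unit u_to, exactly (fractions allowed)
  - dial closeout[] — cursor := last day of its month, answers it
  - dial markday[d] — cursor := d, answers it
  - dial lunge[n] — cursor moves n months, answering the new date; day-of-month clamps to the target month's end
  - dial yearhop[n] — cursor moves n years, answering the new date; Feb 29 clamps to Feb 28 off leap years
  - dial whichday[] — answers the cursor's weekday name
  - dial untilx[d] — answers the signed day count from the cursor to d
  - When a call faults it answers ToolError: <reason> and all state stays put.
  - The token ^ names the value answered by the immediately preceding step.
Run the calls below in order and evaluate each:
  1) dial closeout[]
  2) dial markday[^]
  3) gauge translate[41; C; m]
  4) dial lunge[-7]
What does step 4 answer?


Answer: 2054-11-30

Derivation:
Calling dial closeout(), which returns 2055-06-30.
Then dial markday on ^, giving 2055-06-30.
I invoke gauge translate on 41, C, m, yielding ToolError: incompatible units.
Invoking dial lunge on -7, which returns 2054-11-30.


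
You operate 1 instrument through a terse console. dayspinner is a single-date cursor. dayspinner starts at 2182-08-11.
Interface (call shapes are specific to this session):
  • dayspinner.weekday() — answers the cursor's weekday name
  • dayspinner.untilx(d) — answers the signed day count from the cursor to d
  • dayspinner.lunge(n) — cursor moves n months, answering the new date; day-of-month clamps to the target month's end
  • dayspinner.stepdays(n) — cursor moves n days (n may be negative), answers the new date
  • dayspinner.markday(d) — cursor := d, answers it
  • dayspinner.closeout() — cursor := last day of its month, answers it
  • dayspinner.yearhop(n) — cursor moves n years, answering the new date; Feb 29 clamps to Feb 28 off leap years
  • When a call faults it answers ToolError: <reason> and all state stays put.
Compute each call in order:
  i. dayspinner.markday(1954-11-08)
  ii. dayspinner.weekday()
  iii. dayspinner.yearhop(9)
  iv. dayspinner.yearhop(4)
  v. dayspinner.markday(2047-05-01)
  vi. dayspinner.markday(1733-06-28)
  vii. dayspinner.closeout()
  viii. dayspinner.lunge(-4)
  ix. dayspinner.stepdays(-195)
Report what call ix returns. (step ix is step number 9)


Answer: 1732-08-17

Derivation:
[in] dayspinner.markday d→1954-11-08
= 1954-11-08
[in] dayspinner.weekday
= Monday
[in] dayspinner.yearhop n→9
= 1963-11-08
[in] dayspinner.yearhop n→4
= 1967-11-08
[in] dayspinner.markday d→2047-05-01
= 2047-05-01
[in] dayspinner.markday d→1733-06-28
= 1733-06-28
[in] dayspinner.closeout
= 1733-06-30
[in] dayspinner.lunge n→-4
= 1733-02-28
[in] dayspinner.stepdays n→-195
= 1732-08-17


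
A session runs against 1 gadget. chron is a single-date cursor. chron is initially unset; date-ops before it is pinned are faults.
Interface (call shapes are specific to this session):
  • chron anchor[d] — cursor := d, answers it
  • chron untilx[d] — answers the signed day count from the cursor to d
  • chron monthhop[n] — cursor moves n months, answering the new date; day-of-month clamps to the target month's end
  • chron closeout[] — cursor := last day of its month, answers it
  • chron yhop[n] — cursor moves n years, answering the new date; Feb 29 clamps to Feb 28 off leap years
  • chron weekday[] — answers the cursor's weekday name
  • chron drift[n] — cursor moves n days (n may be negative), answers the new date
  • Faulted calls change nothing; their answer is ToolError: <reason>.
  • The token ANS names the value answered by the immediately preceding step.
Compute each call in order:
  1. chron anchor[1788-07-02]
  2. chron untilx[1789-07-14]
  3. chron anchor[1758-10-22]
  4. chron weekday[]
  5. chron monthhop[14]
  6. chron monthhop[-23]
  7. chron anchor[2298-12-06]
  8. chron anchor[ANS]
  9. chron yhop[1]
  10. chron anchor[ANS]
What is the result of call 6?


==> chron anchor(d→1788-07-02)
<== 1788-07-02
==> chron untilx(d→1789-07-14)
<== 377
==> chron anchor(d→1758-10-22)
<== 1758-10-22
==> chron weekday()
<== Sunday
==> chron monthhop(n→14)
<== 1759-12-22
==> chron monthhop(n→-23)
<== 1758-01-22
==> chron anchor(d→2298-12-06)
<== 2298-12-06
==> chron anchor(d→ANS)
<== 2298-12-06
==> chron yhop(n→1)
<== 2299-12-06
==> chron anchor(d→ANS)
<== 2299-12-06

Answer: 1758-01-22


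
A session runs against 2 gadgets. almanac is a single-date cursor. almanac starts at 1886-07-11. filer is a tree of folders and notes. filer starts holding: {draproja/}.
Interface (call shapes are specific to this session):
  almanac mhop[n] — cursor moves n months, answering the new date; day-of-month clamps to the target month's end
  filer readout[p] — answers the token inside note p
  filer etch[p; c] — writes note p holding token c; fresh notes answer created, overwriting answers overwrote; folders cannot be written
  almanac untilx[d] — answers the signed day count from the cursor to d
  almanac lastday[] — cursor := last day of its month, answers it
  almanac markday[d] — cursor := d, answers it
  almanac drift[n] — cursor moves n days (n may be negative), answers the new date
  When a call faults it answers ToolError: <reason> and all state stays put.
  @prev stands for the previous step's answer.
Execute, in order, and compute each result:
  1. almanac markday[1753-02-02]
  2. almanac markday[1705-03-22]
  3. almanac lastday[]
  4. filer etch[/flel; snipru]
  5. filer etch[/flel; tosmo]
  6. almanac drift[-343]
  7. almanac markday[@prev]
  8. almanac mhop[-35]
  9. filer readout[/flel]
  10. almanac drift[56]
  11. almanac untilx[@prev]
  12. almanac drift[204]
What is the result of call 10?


% almanac markday d=1753-02-02
= 1753-02-02
% almanac markday d=1705-03-22
= 1705-03-22
% almanac lastday
= 1705-03-31
% filer etch p=/flel c=snipru
= created
% filer etch p=/flel c=tosmo
= overwrote
% almanac drift n=-343
= 1704-04-22
% almanac markday d=@prev
= 1704-04-22
% almanac mhop n=-35
= 1701-05-22
% filer readout p=/flel
= tosmo
% almanac drift n=56
= 1701-07-17
% almanac untilx d=@prev
= 0
% almanac drift n=204
= 1702-02-06

Answer: 1701-07-17


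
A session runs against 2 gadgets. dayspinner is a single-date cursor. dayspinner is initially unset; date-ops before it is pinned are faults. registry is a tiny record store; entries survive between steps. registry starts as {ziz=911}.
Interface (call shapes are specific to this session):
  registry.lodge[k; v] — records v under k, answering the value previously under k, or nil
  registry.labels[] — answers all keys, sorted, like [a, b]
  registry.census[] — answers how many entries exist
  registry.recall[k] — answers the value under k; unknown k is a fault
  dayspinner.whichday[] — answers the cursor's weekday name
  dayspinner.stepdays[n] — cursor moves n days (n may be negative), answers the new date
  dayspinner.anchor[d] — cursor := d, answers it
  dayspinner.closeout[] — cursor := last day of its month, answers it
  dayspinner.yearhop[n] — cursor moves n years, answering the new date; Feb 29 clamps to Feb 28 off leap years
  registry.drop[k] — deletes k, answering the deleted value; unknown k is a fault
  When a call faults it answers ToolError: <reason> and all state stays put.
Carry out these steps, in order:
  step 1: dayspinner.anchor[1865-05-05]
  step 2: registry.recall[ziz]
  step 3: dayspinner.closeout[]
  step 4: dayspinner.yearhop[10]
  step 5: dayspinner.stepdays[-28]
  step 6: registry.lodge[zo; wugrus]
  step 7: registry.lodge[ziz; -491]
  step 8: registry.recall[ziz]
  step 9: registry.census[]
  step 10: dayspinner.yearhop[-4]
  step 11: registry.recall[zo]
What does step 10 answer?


I use anchor on d=1865-05-05, → 1865-05-05.
Now I run recall on k=ziz: 911.
I run closeout(), yielding 1865-05-31.
I use yearhop on n=10, → 1875-05-31.
Using stepdays on n=-28: 1875-05-03.
Calling lodge on k=zo, v=wugrus, yielding nil.
I run lodge on k=ziz, v=-491, and see 911.
Then recall on k=ziz, yielding -491.
Then census(), — result: 2.
Invoking yearhop on n=-4, — result: 1871-05-03.
I use recall on k=zo, — result: wugrus.

Answer: 1871-05-03


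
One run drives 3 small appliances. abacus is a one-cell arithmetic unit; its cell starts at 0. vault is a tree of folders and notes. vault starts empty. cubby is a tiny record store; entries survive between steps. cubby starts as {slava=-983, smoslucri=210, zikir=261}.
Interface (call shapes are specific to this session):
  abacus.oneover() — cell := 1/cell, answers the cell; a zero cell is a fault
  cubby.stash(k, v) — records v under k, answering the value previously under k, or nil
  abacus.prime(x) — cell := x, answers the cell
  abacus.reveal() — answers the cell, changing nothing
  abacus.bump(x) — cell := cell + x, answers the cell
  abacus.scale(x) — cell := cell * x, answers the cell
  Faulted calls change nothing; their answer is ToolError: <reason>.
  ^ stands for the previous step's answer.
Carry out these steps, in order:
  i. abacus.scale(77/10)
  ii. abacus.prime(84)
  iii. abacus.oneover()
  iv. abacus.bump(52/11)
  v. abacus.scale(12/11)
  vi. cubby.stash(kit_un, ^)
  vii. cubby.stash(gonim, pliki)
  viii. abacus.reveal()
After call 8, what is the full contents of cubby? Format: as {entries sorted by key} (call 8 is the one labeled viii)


Answer: {gonim=pliki, kit_un=4379/847, slava=-983, smoslucri=210, zikir=261}

Derivation:
>> abacus.scale(x=77/10)
<< 0
>> abacus.prime(x=84)
<< 84
>> abacus.oneover()
<< 1/84
>> abacus.bump(x=52/11)
<< 4379/924
>> abacus.scale(x=12/11)
<< 4379/847
>> cubby.stash(k=kit_un, v=^)
<< nil
>> cubby.stash(k=gonim, v=pliki)
<< nil
>> abacus.reveal()
<< 4379/847


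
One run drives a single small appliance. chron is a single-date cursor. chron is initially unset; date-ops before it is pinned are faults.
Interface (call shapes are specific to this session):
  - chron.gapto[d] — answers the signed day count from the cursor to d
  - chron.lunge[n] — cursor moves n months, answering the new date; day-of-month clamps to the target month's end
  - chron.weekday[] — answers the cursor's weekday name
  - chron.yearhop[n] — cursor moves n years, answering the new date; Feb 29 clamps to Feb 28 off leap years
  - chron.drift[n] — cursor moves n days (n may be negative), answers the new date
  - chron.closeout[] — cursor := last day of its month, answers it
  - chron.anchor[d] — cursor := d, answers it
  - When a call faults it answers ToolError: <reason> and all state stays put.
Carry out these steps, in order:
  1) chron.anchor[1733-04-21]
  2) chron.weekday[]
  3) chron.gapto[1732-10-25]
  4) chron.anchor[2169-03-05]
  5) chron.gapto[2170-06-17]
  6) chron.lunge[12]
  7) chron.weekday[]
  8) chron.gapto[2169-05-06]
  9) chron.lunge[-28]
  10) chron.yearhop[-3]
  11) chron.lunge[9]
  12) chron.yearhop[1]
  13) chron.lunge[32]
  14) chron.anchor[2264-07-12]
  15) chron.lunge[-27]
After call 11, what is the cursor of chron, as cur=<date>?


==> anchor(1733-04-21)
<== 1733-04-21
==> weekday()
<== Tuesday
==> gapto(1732-10-25)
<== -178
==> anchor(2169-03-05)
<== 2169-03-05
==> gapto(2170-06-17)
<== 469
==> lunge(12)
<== 2170-03-05
==> weekday()
<== Monday
==> gapto(2169-05-06)
<== -303
==> lunge(-28)
<== 2167-11-05
==> yearhop(-3)
<== 2164-11-05
==> lunge(9)
<== 2165-08-05
==> yearhop(1)
<== 2166-08-05
==> lunge(32)
<== 2169-04-05
==> anchor(2264-07-12)
<== 2264-07-12
==> lunge(-27)
<== 2262-04-12

Answer: cur=2165-08-05


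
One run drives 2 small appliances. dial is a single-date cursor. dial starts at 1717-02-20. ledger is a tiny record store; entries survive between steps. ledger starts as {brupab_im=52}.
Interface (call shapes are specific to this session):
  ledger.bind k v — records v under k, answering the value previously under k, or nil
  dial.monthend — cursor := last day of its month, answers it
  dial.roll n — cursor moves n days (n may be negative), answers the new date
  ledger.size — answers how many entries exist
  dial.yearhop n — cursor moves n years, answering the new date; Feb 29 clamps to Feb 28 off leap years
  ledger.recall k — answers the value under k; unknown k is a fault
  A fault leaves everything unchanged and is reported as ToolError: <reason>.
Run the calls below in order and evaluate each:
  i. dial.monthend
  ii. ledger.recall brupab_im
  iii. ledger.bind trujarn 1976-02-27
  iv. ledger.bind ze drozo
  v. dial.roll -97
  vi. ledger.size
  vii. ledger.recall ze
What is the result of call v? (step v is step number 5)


Answer: 1716-11-23

Derivation:
% 1. dial.monthend() : 1717-02-28
% 2. ledger.recall(k: brupab_im) : 52
% 3. ledger.bind(k: trujarn, v: 1976-02-27) : nil
% 4. ledger.bind(k: ze, v: drozo) : nil
% 5. dial.roll(n: -97) : 1716-11-23
% 6. ledger.size() : 3
% 7. ledger.recall(k: ze) : drozo


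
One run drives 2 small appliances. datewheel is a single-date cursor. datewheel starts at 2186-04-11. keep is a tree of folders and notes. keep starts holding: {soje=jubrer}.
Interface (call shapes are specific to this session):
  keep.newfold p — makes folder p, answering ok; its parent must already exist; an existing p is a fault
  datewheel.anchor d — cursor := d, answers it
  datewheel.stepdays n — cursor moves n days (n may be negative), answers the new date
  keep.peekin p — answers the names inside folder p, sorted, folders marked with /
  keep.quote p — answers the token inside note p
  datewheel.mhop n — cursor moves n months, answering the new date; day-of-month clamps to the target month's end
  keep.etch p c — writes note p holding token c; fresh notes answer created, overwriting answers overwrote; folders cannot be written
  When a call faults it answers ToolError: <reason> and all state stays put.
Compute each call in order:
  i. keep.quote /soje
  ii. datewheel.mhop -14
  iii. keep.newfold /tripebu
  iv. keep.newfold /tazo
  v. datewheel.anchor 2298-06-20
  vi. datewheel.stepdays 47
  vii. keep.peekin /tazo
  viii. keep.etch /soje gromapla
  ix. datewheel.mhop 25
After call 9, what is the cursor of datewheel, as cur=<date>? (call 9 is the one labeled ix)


Answer: cur=2300-09-06

Derivation:
Now I run keep.quote(p='/soje'), yielding jubrer.
I use datewheel.mhop(n='-14'), which returns 2185-02-11.
Using keep.newfold(p='/tripebu'), yielding ok.
Then keep.newfold(p='/tazo'), and get ok.
Then datewheel.anchor(d='2298-06-20'), → 2298-06-20.
Next I call datewheel.stepdays(n='47'), — result: 2298-08-06.
Using keep.peekin(p='/tazo'), giving [].
Now I run keep.etch(p='/soje', c='gromapla'), and see overwrote.
I invoke datewheel.mhop(n='25'), and get 2300-09-06.


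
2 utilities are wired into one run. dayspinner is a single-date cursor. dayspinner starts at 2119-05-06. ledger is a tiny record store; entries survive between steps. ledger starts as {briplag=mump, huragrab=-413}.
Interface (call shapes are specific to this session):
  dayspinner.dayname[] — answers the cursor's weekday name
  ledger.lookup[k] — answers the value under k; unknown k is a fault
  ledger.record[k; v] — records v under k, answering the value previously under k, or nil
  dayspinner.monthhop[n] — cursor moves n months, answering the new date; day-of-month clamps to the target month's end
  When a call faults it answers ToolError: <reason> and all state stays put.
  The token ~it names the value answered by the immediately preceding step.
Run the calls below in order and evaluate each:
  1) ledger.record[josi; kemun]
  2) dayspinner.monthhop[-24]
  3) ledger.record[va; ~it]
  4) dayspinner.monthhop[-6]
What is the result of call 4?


Do: ledger.record[k='josi'; v='kemun']
See: nil
Do: dayspinner.monthhop[n='-24']
See: 2117-05-06
Do: ledger.record[k='va'; v='~it']
See: nil
Do: dayspinner.monthhop[n='-6']
See: 2116-11-06

Answer: 2116-11-06


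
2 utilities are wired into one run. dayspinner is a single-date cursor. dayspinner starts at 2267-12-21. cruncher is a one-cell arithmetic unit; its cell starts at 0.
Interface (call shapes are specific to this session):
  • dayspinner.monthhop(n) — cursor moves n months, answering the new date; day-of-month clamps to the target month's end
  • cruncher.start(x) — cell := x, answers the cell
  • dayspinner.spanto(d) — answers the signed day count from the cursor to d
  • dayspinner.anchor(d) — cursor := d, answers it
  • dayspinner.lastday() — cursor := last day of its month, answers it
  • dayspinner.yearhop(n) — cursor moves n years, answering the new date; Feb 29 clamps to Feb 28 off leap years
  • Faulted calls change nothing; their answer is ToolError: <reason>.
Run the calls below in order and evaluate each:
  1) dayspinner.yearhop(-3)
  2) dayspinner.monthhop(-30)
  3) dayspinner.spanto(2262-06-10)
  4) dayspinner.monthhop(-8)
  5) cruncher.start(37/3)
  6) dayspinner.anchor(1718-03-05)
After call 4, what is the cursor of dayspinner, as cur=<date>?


I invoke dayspinner.yearhop passing n=-3, and see 2264-12-21.
Invoking dayspinner.monthhop passing n=-30, and see 2262-06-21.
I invoke dayspinner.spanto passing d=2262-06-10, → -11.
I try dayspinner.monthhop passing n=-8: 2261-10-21.
Next I call cruncher.start passing x=37/3, — result: 37/3.
I try dayspinner.anchor passing d=1718-03-05, and get 1718-03-05.

Answer: cur=2261-10-21


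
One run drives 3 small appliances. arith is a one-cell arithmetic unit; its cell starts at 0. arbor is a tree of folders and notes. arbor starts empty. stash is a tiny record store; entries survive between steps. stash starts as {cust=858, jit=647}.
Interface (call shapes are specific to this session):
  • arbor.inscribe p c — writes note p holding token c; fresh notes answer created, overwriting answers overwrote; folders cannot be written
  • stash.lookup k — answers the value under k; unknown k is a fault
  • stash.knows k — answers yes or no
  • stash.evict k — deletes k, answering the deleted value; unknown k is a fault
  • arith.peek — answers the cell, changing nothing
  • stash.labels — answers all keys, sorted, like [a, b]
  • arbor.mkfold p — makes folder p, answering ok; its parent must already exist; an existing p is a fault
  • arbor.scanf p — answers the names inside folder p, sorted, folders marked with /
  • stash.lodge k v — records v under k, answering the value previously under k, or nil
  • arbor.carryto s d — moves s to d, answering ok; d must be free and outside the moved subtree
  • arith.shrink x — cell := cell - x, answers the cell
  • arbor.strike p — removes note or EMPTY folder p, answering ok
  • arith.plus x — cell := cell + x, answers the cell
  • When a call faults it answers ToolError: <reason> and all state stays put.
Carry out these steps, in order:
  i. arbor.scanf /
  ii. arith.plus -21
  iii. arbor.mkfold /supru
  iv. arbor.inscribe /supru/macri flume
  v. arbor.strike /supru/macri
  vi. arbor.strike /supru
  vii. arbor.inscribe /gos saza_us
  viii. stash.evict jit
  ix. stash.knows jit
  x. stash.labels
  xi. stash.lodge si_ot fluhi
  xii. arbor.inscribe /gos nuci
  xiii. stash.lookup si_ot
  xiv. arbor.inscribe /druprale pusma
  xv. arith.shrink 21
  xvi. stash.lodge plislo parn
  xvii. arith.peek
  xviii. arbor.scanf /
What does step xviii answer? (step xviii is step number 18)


# 1. arbor.scanf(p: /) => []
# 2. arith.plus(x: -21) => -21
# 3. arbor.mkfold(p: /supru) => ok
# 4. arbor.inscribe(p: /supru/macri, c: flume) => created
# 5. arbor.strike(p: /supru/macri) => ok
# 6. arbor.strike(p: /supru) => ok
# 7. arbor.inscribe(p: /gos, c: saza_us) => created
# 8. stash.evict(k: jit) => 647
# 9. stash.knows(k: jit) => no
# 10. stash.labels() => [cust]
# 11. stash.lodge(k: si_ot, v: fluhi) => nil
# 12. arbor.inscribe(p: /gos, c: nuci) => overwrote
# 13. stash.lookup(k: si_ot) => fluhi
# 14. arbor.inscribe(p: /druprale, c: pusma) => created
# 15. arith.shrink(x: 21) => -42
# 16. stash.lodge(k: plislo, v: parn) => nil
# 17. arith.peek() => -42
# 18. arbor.scanf(p: /) => [druprale, gos]

Answer: [druprale, gos]


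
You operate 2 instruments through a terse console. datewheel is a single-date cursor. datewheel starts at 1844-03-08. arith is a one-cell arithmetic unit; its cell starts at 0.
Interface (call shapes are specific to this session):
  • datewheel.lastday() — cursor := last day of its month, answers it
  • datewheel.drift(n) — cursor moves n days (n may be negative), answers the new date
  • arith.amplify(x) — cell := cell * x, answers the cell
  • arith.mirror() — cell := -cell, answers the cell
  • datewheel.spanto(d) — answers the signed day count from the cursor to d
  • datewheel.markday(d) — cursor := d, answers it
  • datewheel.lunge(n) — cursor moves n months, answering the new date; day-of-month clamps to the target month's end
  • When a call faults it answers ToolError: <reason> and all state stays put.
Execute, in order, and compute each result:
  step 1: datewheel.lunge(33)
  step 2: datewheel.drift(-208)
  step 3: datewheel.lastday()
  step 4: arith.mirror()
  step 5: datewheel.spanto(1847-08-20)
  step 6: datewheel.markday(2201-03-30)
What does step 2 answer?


CALL datewheel.lunge[n='33']
RET  1846-12-08
CALL datewheel.drift[n='-208']
RET  1846-05-14
CALL datewheel.lastday[]
RET  1846-05-31
CALL arith.mirror[]
RET  0
CALL datewheel.spanto[d='1847-08-20']
RET  446
CALL datewheel.markday[d='2201-03-30']
RET  2201-03-30

Answer: 1846-05-14


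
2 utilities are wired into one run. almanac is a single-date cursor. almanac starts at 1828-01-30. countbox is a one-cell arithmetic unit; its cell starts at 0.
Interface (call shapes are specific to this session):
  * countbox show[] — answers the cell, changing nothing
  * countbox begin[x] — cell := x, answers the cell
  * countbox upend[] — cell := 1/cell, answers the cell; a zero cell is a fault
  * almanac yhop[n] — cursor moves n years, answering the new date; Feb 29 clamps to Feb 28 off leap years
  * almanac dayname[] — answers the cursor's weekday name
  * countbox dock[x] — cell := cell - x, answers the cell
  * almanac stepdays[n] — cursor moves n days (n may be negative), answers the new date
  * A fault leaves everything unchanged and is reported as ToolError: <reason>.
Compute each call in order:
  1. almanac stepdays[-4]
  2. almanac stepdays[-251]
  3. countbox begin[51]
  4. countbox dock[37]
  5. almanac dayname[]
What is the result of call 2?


Then almanac stepdays on n: -4, — result: 1828-01-26.
Next I call almanac stepdays on n: -251, and get 1827-05-20.
Invoking countbox begin on x: 51, giving 51.
I invoke countbox dock on x: 37, → 14.
I call almanac dayname(), — result: Sunday.

Answer: 1827-05-20


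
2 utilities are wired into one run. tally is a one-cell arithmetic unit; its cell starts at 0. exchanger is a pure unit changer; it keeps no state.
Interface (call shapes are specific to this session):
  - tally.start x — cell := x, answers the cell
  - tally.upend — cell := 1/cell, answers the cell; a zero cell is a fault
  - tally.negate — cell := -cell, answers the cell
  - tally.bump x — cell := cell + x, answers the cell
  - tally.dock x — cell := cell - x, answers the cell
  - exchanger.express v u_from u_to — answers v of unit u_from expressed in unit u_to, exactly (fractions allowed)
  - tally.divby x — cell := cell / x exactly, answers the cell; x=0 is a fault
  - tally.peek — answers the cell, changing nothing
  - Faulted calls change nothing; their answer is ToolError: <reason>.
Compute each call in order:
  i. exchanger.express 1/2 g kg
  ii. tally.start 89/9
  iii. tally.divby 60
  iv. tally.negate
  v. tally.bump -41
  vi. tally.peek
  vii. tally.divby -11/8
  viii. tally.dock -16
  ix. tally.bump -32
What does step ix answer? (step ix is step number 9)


Answer: 20698/1485

Derivation:
I run express passing v→1/2, u_from→g, u_to→kg, — result: 1/2000.
I run start passing x→89/9, → 89/9.
Using divby passing x→60, → 89/540.
Using negate(): -89/540.
Next I call bump passing x→-41, giving -22229/540.
I use peek(), yielding -22229/540.
I run divby passing x→-11/8, which returns 44458/1485.
Next I call dock passing x→-16, — result: 68218/1485.
I invoke bump passing x→-32, — result: 20698/1485.


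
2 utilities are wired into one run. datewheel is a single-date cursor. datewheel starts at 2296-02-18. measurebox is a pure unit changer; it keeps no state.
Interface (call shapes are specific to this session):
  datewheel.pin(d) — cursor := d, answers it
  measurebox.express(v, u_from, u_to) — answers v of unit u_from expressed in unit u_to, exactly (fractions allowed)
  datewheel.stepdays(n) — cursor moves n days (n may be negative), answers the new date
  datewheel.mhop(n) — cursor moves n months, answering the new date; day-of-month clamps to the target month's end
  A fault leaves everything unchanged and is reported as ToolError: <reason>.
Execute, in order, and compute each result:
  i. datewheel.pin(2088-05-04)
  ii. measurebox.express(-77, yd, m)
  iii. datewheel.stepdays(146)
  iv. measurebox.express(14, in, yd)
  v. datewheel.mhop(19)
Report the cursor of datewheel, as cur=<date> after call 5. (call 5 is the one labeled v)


Answer: cur=2090-04-27

Derivation:
% 1. datewheel.pin(2088-05-04) -> 2088-05-04
% 2. measurebox.express(-77, yd, m) -> -88011/1250
% 3. datewheel.stepdays(146) -> 2088-09-27
% 4. measurebox.express(14, in, yd) -> 7/18
% 5. datewheel.mhop(19) -> 2090-04-27


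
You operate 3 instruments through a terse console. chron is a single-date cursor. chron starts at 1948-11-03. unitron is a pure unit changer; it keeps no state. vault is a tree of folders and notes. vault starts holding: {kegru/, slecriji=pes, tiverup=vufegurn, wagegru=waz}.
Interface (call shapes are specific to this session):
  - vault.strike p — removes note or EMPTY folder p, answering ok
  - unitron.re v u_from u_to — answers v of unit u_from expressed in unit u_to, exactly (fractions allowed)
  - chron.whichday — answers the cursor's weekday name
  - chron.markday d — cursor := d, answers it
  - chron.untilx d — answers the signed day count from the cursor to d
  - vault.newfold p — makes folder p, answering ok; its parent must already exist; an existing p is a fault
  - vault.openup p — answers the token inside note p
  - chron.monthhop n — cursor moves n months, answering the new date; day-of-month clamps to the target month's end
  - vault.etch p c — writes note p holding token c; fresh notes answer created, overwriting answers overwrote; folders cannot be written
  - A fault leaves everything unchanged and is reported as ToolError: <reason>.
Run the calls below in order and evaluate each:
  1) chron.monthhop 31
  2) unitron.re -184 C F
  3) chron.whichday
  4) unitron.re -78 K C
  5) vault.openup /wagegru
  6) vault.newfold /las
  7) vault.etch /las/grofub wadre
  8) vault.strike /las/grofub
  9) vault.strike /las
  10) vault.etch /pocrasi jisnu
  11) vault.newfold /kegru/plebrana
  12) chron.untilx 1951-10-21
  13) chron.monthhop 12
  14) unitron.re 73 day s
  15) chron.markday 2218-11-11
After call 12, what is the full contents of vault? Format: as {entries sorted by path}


==> chron.monthhop(31)
<== 1951-06-03
==> unitron.re(-184, C, F)
<== -1496/5
==> chron.whichday()
<== Sunday
==> unitron.re(-78, K, C)
<== -7023/20
==> vault.openup(/wagegru)
<== waz
==> vault.newfold(/las)
<== ok
==> vault.etch(/las/grofub, wadre)
<== created
==> vault.strike(/las/grofub)
<== ok
==> vault.strike(/las)
<== ok
==> vault.etch(/pocrasi, jisnu)
<== created
==> vault.newfold(/kegru/plebrana)
<== ok
==> chron.untilx(1951-10-21)
<== 140
==> chron.monthhop(12)
<== 1952-06-03
==> unitron.re(73, day, s)
<== 6307200
==> chron.markday(2218-11-11)
<== 2218-11-11

Answer: {kegru/, kegru/plebrana/, pocrasi=jisnu, slecriji=pes, tiverup=vufegurn, wagegru=waz}


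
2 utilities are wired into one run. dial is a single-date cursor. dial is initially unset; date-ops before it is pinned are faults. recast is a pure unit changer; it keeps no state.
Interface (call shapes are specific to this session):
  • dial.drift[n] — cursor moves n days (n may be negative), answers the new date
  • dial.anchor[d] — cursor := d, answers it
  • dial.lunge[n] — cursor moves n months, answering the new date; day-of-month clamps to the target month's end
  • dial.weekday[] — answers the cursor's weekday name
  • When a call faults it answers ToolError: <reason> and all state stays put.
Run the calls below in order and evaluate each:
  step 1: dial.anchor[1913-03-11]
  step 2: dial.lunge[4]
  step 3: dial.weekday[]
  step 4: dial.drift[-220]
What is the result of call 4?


-> dial.anchor(d=1913-03-11)
<- 1913-03-11
-> dial.lunge(n=4)
<- 1913-07-11
-> dial.weekday()
<- Friday
-> dial.drift(n=-220)
<- 1912-12-03

Answer: 1912-12-03


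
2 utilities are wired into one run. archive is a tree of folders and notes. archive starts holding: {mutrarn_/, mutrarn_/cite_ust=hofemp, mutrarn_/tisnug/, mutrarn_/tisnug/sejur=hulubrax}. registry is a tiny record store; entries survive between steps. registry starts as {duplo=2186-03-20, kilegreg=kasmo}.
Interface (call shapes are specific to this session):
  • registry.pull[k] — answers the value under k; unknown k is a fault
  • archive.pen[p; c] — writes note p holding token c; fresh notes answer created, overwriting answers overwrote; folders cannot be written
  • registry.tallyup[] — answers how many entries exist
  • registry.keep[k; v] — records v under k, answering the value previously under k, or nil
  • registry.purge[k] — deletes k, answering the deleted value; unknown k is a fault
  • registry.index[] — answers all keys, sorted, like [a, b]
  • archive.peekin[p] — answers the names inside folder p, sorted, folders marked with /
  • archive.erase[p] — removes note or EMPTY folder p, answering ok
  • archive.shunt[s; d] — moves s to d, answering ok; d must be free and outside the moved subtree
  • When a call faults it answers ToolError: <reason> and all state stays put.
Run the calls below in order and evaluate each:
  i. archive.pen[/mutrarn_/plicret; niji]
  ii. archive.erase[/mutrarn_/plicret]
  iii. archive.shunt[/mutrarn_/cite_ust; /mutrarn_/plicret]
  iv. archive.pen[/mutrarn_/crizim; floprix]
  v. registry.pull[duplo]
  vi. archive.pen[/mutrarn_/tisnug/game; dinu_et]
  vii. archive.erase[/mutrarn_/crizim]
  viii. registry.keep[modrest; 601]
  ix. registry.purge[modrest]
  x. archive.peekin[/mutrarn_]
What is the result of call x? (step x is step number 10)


% archive.pen(/mutrarn_/plicret, niji) == created
% archive.erase(/mutrarn_/plicret) == ok
% archive.shunt(/mutrarn_/cite_ust, /mutrarn_/plicret) == ok
% archive.pen(/mutrarn_/crizim, floprix) == created
% registry.pull(duplo) == 2186-03-20
% archive.pen(/mutrarn_/tisnug/game, dinu_et) == created
% archive.erase(/mutrarn_/crizim) == ok
% registry.keep(modrest, 601) == nil
% registry.purge(modrest) == 601
% archive.peekin(/mutrarn_) == [plicret, tisnug/]

Answer: [plicret, tisnug/]


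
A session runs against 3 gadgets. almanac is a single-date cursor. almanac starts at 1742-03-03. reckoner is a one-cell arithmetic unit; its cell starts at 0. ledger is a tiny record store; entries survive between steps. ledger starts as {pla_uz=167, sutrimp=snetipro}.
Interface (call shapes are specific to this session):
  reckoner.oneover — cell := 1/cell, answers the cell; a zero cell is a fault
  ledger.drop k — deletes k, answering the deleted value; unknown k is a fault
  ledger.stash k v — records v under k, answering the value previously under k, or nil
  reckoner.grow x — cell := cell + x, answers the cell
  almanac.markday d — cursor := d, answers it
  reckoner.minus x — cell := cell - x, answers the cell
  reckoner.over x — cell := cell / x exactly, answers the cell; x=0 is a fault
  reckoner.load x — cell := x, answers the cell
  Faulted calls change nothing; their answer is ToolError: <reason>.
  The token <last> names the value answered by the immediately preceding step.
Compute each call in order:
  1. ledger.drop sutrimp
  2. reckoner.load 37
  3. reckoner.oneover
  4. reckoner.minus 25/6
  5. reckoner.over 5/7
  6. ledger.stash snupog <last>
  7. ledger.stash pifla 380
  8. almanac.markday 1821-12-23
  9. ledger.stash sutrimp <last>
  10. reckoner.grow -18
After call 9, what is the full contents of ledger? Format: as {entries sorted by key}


// drop(k='sutrimp') == snetipro
// load(x='37') == 37
// oneover() == 1/37
// minus(x='25/6') == -919/222
// over(x='5/7') == -6433/1110
// stash(k='snupog', v='<last>') == nil
// stash(k='pifla', v='380') == nil
// markday(d='1821-12-23') == 1821-12-23
// stash(k='sutrimp', v='<last>') == nil
// grow(x='-18') == -26413/1110

Answer: {pifla=380, pla_uz=167, snupog=-6433/1110, sutrimp=1821-12-23}


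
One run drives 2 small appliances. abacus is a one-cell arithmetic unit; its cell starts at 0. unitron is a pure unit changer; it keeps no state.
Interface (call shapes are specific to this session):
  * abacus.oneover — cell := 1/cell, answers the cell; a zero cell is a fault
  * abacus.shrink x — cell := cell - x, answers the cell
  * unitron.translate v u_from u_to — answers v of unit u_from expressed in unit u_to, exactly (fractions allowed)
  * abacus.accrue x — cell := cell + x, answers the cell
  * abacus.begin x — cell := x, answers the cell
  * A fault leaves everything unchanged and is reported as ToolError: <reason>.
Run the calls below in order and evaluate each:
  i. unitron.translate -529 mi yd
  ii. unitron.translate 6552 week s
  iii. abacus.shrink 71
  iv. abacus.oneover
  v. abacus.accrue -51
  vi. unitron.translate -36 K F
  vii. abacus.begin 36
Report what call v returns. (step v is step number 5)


-> unitron.translate(v='-529', u_from='mi', u_to='yd')
<- -931040
-> unitron.translate(v='6552', u_from='week', u_to='s')
<- 3962649600
-> abacus.shrink(x='71')
<- -71
-> abacus.oneover()
<- -1/71
-> abacus.accrue(x='-51')
<- -3622/71
-> unitron.translate(v='-36', u_from='K', u_to='F')
<- -52447/100
-> abacus.begin(x='36')
<- 36

Answer: -3622/71


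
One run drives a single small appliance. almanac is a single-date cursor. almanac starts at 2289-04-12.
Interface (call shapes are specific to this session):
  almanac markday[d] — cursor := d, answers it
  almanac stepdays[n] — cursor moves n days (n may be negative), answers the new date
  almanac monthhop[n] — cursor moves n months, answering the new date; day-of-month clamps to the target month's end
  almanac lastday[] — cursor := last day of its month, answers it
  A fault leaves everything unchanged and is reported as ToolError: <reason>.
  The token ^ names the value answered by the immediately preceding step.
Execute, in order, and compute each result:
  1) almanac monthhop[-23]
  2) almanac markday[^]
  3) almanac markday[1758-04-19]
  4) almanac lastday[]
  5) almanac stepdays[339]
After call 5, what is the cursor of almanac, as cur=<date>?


Answer: cur=1759-04-04

Derivation:
-- 1. almanac monthhop(-23) => 2287-05-12
-- 2. almanac markday(^) => 2287-05-12
-- 3. almanac markday(1758-04-19) => 1758-04-19
-- 4. almanac lastday() => 1758-04-30
-- 5. almanac stepdays(339) => 1759-04-04


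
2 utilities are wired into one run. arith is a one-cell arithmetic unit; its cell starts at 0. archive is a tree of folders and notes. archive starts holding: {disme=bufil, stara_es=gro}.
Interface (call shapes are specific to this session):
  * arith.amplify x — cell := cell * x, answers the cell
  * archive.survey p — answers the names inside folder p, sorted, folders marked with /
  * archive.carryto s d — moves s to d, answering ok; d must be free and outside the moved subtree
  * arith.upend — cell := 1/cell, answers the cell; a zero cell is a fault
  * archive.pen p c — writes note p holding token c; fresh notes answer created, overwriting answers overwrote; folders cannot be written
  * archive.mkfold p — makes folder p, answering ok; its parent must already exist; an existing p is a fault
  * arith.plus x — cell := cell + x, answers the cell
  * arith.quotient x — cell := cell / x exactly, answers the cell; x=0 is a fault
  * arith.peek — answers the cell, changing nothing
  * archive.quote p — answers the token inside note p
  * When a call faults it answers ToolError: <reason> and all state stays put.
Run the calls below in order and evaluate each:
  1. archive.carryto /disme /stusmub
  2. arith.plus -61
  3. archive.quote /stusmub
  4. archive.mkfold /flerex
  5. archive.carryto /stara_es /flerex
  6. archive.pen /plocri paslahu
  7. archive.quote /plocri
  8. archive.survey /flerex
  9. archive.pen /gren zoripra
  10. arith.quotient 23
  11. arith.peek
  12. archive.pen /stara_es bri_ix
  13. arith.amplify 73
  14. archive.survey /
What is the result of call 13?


·→ carryto(s=/disme, d=/stusmub)
·← ok
·→ plus(x=-61)
·← -61
·→ quote(p=/stusmub)
·← bufil
·→ mkfold(p=/flerex)
·← ok
·→ carryto(s=/stara_es, d=/flerex)
·← ToolError: exists
·→ pen(p=/plocri, c=paslahu)
·← created
·→ quote(p=/plocri)
·← paslahu
·→ survey(p=/flerex)
·← []
·→ pen(p=/gren, c=zoripra)
·← created
·→ quotient(x=23)
·← -61/23
·→ peek()
·← -61/23
·→ pen(p=/stara_es, c=bri_ix)
·← overwrote
·→ amplify(x=73)
·← -4453/23
·→ survey(p=/)
·← [flerex/, gren, plocri, stara_es, stusmub]

Answer: -4453/23
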